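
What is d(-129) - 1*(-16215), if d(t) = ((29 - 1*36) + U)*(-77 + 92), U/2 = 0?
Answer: 16110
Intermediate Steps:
U = 0 (U = 2*0 = 0)
d(t) = -105 (d(t) = ((29 - 1*36) + 0)*(-77 + 92) = ((29 - 36) + 0)*15 = (-7 + 0)*15 = -7*15 = -105)
d(-129) - 1*(-16215) = -105 - 1*(-16215) = -105 + 16215 = 16110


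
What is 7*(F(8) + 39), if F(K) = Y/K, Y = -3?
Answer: 2163/8 ≈ 270.38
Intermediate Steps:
F(K) = -3/K
7*(F(8) + 39) = 7*(-3/8 + 39) = 7*(309/8) = 2163/8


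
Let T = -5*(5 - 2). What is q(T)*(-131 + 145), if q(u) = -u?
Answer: 210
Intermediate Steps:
T = -15 (T = -5*3 = -15)
q(T)*(-131 + 145) = (-1*(-15))*(-131 + 145) = 15*14 = 210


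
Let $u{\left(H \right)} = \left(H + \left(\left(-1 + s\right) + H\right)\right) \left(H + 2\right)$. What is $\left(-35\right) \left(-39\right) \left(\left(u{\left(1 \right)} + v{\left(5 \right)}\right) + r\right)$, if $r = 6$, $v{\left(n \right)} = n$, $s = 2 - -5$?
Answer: $47775$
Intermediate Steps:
$s = 7$ ($s = 2 + 5 = 7$)
$u{\left(H \right)} = \left(2 + H\right) \left(6 + 2 H\right)$ ($u{\left(H \right)} = \left(H + \left(\left(-1 + 7\right) + H\right)\right) \left(H + 2\right) = \left(H + \left(6 + H\right)\right) \left(2 + H\right) = \left(6 + 2 H\right) \left(2 + H\right) = \left(2 + H\right) \left(6 + 2 H\right)$)
$\left(-35\right) \left(-39\right) \left(\left(u{\left(1 \right)} + v{\left(5 \right)}\right) + r\right) = \left(-35\right) \left(-39\right) \left(\left(\left(12 + 2 \cdot 1^{2} + 10 \cdot 1\right) + 5\right) + 6\right) = 1365 \left(\left(\left(12 + 2 \cdot 1 + 10\right) + 5\right) + 6\right) = 1365 \left(\left(\left(12 + 2 + 10\right) + 5\right) + 6\right) = 1365 \left(\left(24 + 5\right) + 6\right) = 1365 \left(29 + 6\right) = 1365 \cdot 35 = 47775$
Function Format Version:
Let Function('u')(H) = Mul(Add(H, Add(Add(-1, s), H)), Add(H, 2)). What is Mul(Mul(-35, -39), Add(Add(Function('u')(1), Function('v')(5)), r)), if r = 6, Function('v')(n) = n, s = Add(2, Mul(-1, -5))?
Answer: 47775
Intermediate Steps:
s = 7 (s = Add(2, 5) = 7)
Function('u')(H) = Mul(Add(2, H), Add(6, Mul(2, H))) (Function('u')(H) = Mul(Add(H, Add(Add(-1, 7), H)), Add(H, 2)) = Mul(Add(H, Add(6, H)), Add(2, H)) = Mul(Add(6, Mul(2, H)), Add(2, H)) = Mul(Add(2, H), Add(6, Mul(2, H))))
Mul(Mul(-35, -39), Add(Add(Function('u')(1), Function('v')(5)), r)) = Mul(Mul(-35, -39), Add(Add(Add(12, Mul(2, Pow(1, 2)), Mul(10, 1)), 5), 6)) = Mul(1365, Add(Add(Add(12, Mul(2, 1), 10), 5), 6)) = Mul(1365, Add(Add(Add(12, 2, 10), 5), 6)) = Mul(1365, Add(Add(24, 5), 6)) = Mul(1365, Add(29, 6)) = Mul(1365, 35) = 47775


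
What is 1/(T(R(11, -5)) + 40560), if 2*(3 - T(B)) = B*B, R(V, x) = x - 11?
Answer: 1/40435 ≈ 2.4731e-5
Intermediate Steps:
R(V, x) = -11 + x
T(B) = 3 - B²/2 (T(B) = 3 - B*B/2 = 3 - B²/2)
1/(T(R(11, -5)) + 40560) = 1/((3 - (-11 - 5)²/2) + 40560) = 1/((3 - ½*(-16)²) + 40560) = 1/((3 - ½*256) + 40560) = 1/((3 - 128) + 40560) = 1/(-125 + 40560) = 1/40435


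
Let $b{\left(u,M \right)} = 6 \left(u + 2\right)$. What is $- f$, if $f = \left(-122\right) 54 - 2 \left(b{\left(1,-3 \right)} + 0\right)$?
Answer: $6624$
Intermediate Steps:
$b{\left(u,M \right)} = 12 + 6 u$ ($b{\left(u,M \right)} = 6 \left(2 + u\right) = 12 + 6 u$)
$f = -6624$ ($f = \left(-122\right) 54 - 2 \left(\left(12 + 6 \cdot 1\right) + 0\right) = -6588 - 2 \left(\left(12 + 6\right) + 0\right) = -6588 - 2 \left(18 + 0\right) = -6588 - 36 = -6624$)
$- f = \left(-1\right) \left(-6624\right) = 6624$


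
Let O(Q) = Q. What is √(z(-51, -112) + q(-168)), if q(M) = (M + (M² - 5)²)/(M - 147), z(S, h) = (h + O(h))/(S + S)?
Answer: I*√8054686788995/1785 ≈ 1590.0*I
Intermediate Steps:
z(S, h) = h/S (z(S, h) = (h + h)/(S + S) = (2*h)/((2*S)) = (2*h)*(1/(2*S)) = h/S)
q(M) = (M + (-5 + M²)²)/(-147 + M)
√(z(-51, -112) + q(-168)) = √(-112/(-51) + (-168 + (-5 + (-168)²)²)/(-147 - 168)) = √(-112*(-1/51) + (-168 + (-5 + 28224)²)/(-315)) = √(112/51 - (-168 + 28219²)/315) = √(112/51 - (-168 + 796311961)/315) = √(112/51 - 1/315*796311793) = √(112/51 - 796311793/315) = √(-13537288721/5355) = I*√8054686788995/1785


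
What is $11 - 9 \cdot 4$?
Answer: $-25$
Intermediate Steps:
$11 - 9 \cdot 4 = 11 - 36 = -25$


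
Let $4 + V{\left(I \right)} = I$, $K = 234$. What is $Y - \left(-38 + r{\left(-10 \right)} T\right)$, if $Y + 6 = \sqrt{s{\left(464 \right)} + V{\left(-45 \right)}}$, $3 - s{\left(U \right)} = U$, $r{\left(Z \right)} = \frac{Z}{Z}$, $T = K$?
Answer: $-202 + i \sqrt{510} \approx -202.0 + 22.583 i$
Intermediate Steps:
$T = 234$
$r{\left(Z \right)} = 1$
$s{\left(U \right)} = 3 - U$
$V{\left(I \right)} = -4 + I$
$Y = -6 + i \sqrt{510}$ ($Y = -6 + \sqrt{\left(3 - 464\right) - 49} = -6 + \sqrt{-461 - 49} = -6 + \sqrt{-510} = -6 + i \sqrt{510} \approx -6.0 + 22.583 i$)
$Y - \left(-38 + r{\left(-10 \right)} T\right) = \left(-6 + i \sqrt{510}\right) - \left(-38 + 1 \cdot 234\right) = \left(-6 + i \sqrt{510}\right) - \left(-38 + 234\right) = \left(-6 + i \sqrt{510}\right) - 196 = -202 + i \sqrt{510}$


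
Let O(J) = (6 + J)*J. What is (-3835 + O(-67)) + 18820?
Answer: 19072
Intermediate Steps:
O(J) = J*(6 + J)
(-3835 + O(-67)) + 18820 = (-3835 - 67*(6 - 67)) + 18820 = (-3835 - 67*(-61)) + 18820 = (-3835 + 4087) + 18820 = 252 + 18820 = 19072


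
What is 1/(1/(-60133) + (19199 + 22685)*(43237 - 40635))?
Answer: 60133/6553424708343 ≈ 9.1758e-9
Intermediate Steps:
1/(1/(-60133) + (19199 + 22685)*(43237 - 40635)) = 1/(-1/60133 + 41884*2602) = 1/(-1/60133 + 108982168) = 1/(6553424708343/60133) = 60133/6553424708343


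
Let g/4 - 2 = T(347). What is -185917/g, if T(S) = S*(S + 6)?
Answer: -185917/489972 ≈ -0.37944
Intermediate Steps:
T(S) = S*(6 + S)
g = 489972 (g = 8 + 4*(347*(6 + 347)) = 8 + 4*(347*353) = 8 + 4*122491 = 8 + 489964 = 489972)
-185917/g = -185917/489972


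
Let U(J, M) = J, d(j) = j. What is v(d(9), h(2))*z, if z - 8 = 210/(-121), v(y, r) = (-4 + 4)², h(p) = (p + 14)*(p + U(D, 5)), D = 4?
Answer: 0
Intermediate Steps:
h(p) = (4 + p)*(14 + p) (h(p) = (p + 14)*(p + 4) = (14 + p)*(4 + p) = (4 + p)*(14 + p))
v(y, r) = 0 (v(y, r) = 0² = 0)
z = 758/121 (z = 8 + 210/(-121) = 8 + 210*(-1/121) = 8 - 210/121 = 758/121 ≈ 6.2645)
v(d(9), h(2))*z = 0*(758/121) = 0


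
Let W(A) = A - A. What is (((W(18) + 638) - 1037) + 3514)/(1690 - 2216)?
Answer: -3115/526 ≈ -5.9221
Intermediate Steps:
W(A) = 0
(((W(18) + 638) - 1037) + 3514)/(1690 - 2216) = (((0 + 638) - 1037) + 3514)/(1690 - 2216) = ((638 - 1037) + 3514)/(-526) = (-399 + 3514)*(-1/526) = 3115*(-1/526) = -3115/526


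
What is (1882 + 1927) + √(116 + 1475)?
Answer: 3809 + √1591 ≈ 3848.9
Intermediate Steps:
(1882 + 1927) + √(116 + 1475) = 3809 + √1591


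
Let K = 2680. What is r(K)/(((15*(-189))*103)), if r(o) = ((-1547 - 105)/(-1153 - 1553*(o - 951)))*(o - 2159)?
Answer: -61478/56029293675 ≈ -1.0972e-6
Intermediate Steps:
r(o) = -1652*(-2159 + o)/(1475750 - 1553*o) (r(o) = (-1652/(-1153 - 1553*(-951 + o)))*(-2159 + o) = (-1652/(-1153 + (1476903 - 1553*o)))*(-2159 + o) = (-1652/(1475750 - 1553*o))*(-2159 + o) = -1652*(-2159 + o)/(1475750 - 1553*o))
r(K)/(((15*(-189))*103)) = (1652*(-2159 + 2680)/(-1475750 + 1553*2680))/(((15*(-189))*103)) = (1652*521/(-1475750 + 4162040))/((-2835*103)) = (1652*521/2686290)/(-292005) = (1652*(1/2686290)*521)*(-1/292005) = (430346/1343145)*(-1/292005) = -61478/56029293675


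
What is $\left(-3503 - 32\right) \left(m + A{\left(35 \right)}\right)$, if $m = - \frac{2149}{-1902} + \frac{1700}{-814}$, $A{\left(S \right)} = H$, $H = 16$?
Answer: $- \frac{41160716345}{774114} \approx -53171.0$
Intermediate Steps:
$A{\left(S \right)} = 16$
$m = - \frac{742057}{774114}$ ($m = \left(-2149\right) \left(- \frac{1}{1902}\right) + 1700 \left(- \frac{1}{814}\right) = \frac{2149}{1902} - \frac{850}{407} = - \frac{742057}{774114} \approx -0.95859$)
$\left(-3503 - 32\right) \left(m + A{\left(35 \right)}\right) = \left(-3503 - 32\right) \left(- \frac{742057}{774114} + 16\right) = \left(-3535\right) \frac{11643767}{774114} = - \frac{41160716345}{774114}$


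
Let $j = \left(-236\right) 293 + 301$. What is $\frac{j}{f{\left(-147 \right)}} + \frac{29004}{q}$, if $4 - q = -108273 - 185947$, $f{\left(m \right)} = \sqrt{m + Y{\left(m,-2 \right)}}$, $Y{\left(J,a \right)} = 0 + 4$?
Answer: $\frac{7251}{73556} + \frac{68847 i \sqrt{143}}{143} \approx 0.098578 + 5757.3 i$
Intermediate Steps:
$Y{\left(J,a \right)} = 4$
$j = -68847$ ($j = -69148 + 301 = -68847$)
$f{\left(m \right)} = \sqrt{4 + m}$ ($f{\left(m \right)} = \sqrt{m + 4} = \sqrt{4 + m}$)
$q = 294224$ ($q = 4 - \left(-108273 - 185947\right) = 4 - -294220 = 4 + 294220 = 294224$)
$\frac{j}{f{\left(-147 \right)}} + \frac{29004}{q} = - \frac{68847}{\sqrt{4 - 147}} + \frac{29004}{294224} = - \frac{68847}{\sqrt{-143}} + 29004 \cdot \frac{1}{294224} = - \frac{68847}{i \sqrt{143}} + \frac{7251}{73556} = - 68847 \left(- \frac{i \sqrt{143}}{143}\right) + \frac{7251}{73556} = \frac{68847 i \sqrt{143}}{143} + \frac{7251}{73556} = \frac{7251}{73556} + \frac{68847 i \sqrt{143}}{143}$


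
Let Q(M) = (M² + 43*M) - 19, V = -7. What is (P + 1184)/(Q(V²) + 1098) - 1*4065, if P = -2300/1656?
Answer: -408779503/100566 ≈ -4064.8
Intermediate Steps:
Q(M) = -19 + M² + 43*M
P = -25/18 (P = -2300*1/1656 = -25/18 ≈ -1.3889)
(P + 1184)/(Q(V²) + 1098) - 1*4065 = (-25/18 + 1184)/((-19 + ((-7)²)² + 43*(-7)²) + 1098) - 1*4065 = 21287/(18*((-19 + 49² + 43*49) + 1098)) - 4065 = 21287/(18*((-19 + 2401 + 2107) + 1098)) - 4065 = 21287/(18*(4489 + 1098)) - 4065 = (21287/18)/5587 - 4065 = (21287/18)*(1/5587) - 4065 = 21287/100566 - 4065 = -408779503/100566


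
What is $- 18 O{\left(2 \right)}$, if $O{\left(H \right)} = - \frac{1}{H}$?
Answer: $9$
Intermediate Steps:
$- 18 O{\left(2 \right)} = - 18 \left(- \frac{1}{2}\right) = - 18 \left(\left(-1\right) \frac{1}{2}\right) = \left(-18\right) \left(- \frac{1}{2}\right) = 9$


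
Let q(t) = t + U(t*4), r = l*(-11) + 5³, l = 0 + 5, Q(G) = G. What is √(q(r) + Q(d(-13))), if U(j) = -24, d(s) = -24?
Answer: √22 ≈ 4.6904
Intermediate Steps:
l = 5
r = 70 (r = 5*(-11) + 5³ = -55 + 125 = 70)
q(t) = -24 + t (q(t) = t - 24 = -24 + t)
√(q(r) + Q(d(-13))) = √((-24 + 70) - 24) = √(46 - 24) = √22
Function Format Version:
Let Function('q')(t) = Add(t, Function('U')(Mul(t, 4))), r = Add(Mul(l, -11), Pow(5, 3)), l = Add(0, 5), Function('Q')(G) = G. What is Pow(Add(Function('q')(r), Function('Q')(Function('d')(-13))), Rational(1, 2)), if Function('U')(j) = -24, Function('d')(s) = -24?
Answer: Pow(22, Rational(1, 2)) ≈ 4.6904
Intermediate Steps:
l = 5
r = 70 (r = Add(Mul(5, -11), Pow(5, 3)) = Add(-55, 125) = 70)
Function('q')(t) = Add(-24, t) (Function('q')(t) = Add(t, -24) = Add(-24, t))
Pow(Add(Function('q')(r), Function('Q')(Function('d')(-13))), Rational(1, 2)) = Pow(Add(Add(-24, 70), -24), Rational(1, 2)) = Pow(Add(46, -24), Rational(1, 2)) = Pow(22, Rational(1, 2))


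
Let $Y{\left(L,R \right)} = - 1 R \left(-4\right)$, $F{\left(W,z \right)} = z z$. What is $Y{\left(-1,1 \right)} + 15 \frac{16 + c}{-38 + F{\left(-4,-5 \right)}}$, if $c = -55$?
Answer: $49$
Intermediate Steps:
$F{\left(W,z \right)} = z^{2}$
$Y{\left(L,R \right)} = 4 R$ ($Y{\left(L,R \right)} = - R \left(-4\right) = - \left(-4\right) R = 4 R$)
$Y{\left(-1,1 \right)} + 15 \frac{16 + c}{-38 + F{\left(-4,-5 \right)}} = 4 \cdot 1 + 15 \frac{16 - 55}{-38 + \left(-5\right)^{2}} = 4 + 15 \left(- \frac{39}{-38 + 25}\right) = 4 + 15 \left(- \frac{39}{-13}\right) = 4 + 15 \left(\left(-39\right) \left(- \frac{1}{13}\right)\right) = 4 + 15 \cdot 3 = 4 + 45 = 49$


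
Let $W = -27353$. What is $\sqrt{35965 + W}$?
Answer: $2 \sqrt{2153} \approx 92.801$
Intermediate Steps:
$\sqrt{35965 + W} = \sqrt{35965 - 27353} = \sqrt{8612} = 2 \sqrt{2153}$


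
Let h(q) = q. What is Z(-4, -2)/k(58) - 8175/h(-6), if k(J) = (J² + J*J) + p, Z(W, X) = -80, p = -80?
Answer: 2264455/1662 ≈ 1362.5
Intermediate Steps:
k(J) = -80 + 2*J² (k(J) = (J² + J*J) - 80 = (J² + J²) - 80 = 2*J² - 80 = -80 + 2*J²)
Z(-4, -2)/k(58) - 8175/h(-6) = -80/(-80 + 2*58²) - 8175/(-6) = -80/(-80 + 2*3364) - 8175*(-⅙) = -80/(-80 + 6728) + 2725/2 = -80/6648 + 2725/2 = -80*1/6648 + 2725/2 = -10/831 + 2725/2 = 2264455/1662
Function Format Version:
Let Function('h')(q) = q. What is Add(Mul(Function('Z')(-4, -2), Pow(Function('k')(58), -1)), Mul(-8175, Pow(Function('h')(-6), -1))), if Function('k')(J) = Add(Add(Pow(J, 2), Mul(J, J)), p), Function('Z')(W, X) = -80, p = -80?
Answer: Rational(2264455, 1662) ≈ 1362.5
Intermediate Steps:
Function('k')(J) = Add(-80, Mul(2, Pow(J, 2))) (Function('k')(J) = Add(Add(Pow(J, 2), Mul(J, J)), -80) = Add(Add(Pow(J, 2), Pow(J, 2)), -80) = Add(Mul(2, Pow(J, 2)), -80) = Add(-80, Mul(2, Pow(J, 2))))
Add(Mul(Function('Z')(-4, -2), Pow(Function('k')(58), -1)), Mul(-8175, Pow(Function('h')(-6), -1))) = Add(Mul(-80, Pow(Add(-80, Mul(2, Pow(58, 2))), -1)), Mul(-8175, Pow(-6, -1))) = Add(Mul(-80, Pow(Add(-80, Mul(2, 3364)), -1)), Mul(-8175, Rational(-1, 6))) = Add(Mul(-80, Pow(Add(-80, 6728), -1)), Rational(2725, 2)) = Add(Mul(-80, Pow(6648, -1)), Rational(2725, 2)) = Add(Mul(-80, Rational(1, 6648)), Rational(2725, 2)) = Add(Rational(-10, 831), Rational(2725, 2)) = Rational(2264455, 1662)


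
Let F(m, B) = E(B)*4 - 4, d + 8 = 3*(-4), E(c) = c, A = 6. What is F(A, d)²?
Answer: 7056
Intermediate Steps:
d = -20 (d = -8 + 3*(-4) = -8 - 12 = -20)
F(m, B) = -4 + 4*B (F(m, B) = B*4 - 4 = 4*B - 4 = -4 + 4*B)
F(A, d)² = (-4 + 4*(-20))² = (-4 - 80)² = (-84)² = 7056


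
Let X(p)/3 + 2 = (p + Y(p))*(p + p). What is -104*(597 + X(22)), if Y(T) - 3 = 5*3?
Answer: -610584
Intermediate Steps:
Y(T) = 18 (Y(T) = 3 + 5*3 = 3 + 15 = 18)
X(p) = -6 + 6*p*(18 + p) (X(p) = -6 + 3*((p + 18)*(p + p)) = -6 + 3*((18 + p)*(2*p)) = -6 + 3*(2*p*(18 + p)) = -6 + 6*p*(18 + p))
-104*(597 + X(22)) = -104*(597 + (-6 + 6*22² + 108*22)) = -104*(597 + (-6 + 6*484 + 2376)) = -104*(597 + (-6 + 2904 + 2376)) = -104*(597 + 5274) = -104*5871 = -610584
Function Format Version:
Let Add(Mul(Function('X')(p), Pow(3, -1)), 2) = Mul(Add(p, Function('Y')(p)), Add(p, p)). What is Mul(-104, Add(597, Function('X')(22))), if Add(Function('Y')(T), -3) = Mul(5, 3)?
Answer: -610584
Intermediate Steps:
Function('Y')(T) = 18 (Function('Y')(T) = Add(3, Mul(5, 3)) = Add(3, 15) = 18)
Function('X')(p) = Add(-6, Mul(6, p, Add(18, p))) (Function('X')(p) = Add(-6, Mul(3, Mul(Add(p, 18), Add(p, p)))) = Add(-6, Mul(3, Mul(Add(18, p), Mul(2, p)))) = Add(-6, Mul(3, Mul(2, p, Add(18, p)))) = Add(-6, Mul(6, p, Add(18, p))))
Mul(-104, Add(597, Function('X')(22))) = Mul(-104, Add(597, Add(-6, Mul(6, Pow(22, 2)), Mul(108, 22)))) = Mul(-104, Add(597, Add(-6, Mul(6, 484), 2376))) = Mul(-104, Add(597, Add(-6, 2904, 2376))) = Mul(-104, Add(597, 5274)) = Mul(-104, 5871) = -610584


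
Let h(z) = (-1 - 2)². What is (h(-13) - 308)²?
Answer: 89401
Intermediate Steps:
h(z) = 9 (h(z) = (-3)² = 9)
(h(-13) - 308)² = (9 - 308)² = (-299)² = 89401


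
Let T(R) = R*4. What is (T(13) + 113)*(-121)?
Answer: -19965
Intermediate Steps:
T(R) = 4*R
(T(13) + 113)*(-121) = (4*13 + 113)*(-121) = (52 + 113)*(-121) = 165*(-121) = -19965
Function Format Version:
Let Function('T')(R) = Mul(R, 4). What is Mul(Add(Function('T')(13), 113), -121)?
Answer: -19965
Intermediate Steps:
Function('T')(R) = Mul(4, R)
Mul(Add(Function('T')(13), 113), -121) = Mul(Add(Mul(4, 13), 113), -121) = Mul(Add(52, 113), -121) = Mul(165, -121) = -19965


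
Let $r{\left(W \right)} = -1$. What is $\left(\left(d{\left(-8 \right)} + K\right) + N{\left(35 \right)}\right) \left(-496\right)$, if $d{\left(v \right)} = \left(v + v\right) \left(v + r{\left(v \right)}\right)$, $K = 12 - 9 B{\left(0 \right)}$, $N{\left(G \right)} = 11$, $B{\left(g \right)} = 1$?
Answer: $-78368$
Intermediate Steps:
$K = 3$ ($K = 12 - 9 = 3$)
$d{\left(v \right)} = 2 v \left(-1 + v\right)$ ($d{\left(v \right)} = \left(v + v\right) \left(v - 1\right) = 2 v \left(-1 + v\right)$)
$\left(\left(d{\left(-8 \right)} + K\right) + N{\left(35 \right)}\right) \left(-496\right) = \left(\left(2 \left(-8\right) \left(-1 - 8\right) + 3\right) + 11\right) \left(-496\right) = \left(\left(2 \left(-8\right) \left(-9\right) + 3\right) + 11\right) \left(-496\right) = \left(\left(144 + 3\right) + 11\right) \left(-496\right) = \left(147 + 11\right) \left(-496\right) = 158 \left(-496\right) = -78368$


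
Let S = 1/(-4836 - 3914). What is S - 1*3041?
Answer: -26608751/8750 ≈ -3041.0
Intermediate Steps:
S = -1/8750 (S = 1/(-8750) = -1/8750 ≈ -0.00011429)
S - 1*3041 = -1/8750 - 1*3041 = -1/8750 - 3041 = -26608751/8750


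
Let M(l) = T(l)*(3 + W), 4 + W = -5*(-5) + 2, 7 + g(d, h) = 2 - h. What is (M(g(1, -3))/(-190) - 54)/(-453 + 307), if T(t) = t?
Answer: 2552/6935 ≈ 0.36799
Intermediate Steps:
g(d, h) = -5 - h (g(d, h) = -7 + (2 - h) = -5 - h)
W = 23 (W = -4 + (-5*(-5) + 2) = -4 + (25 + 2) = -4 + 27 = 23)
M(l) = 26*l (M(l) = l*(3 + 23) = l*26 = 26*l)
(M(g(1, -3))/(-190) - 54)/(-453 + 307) = ((26*(-5 - 1*(-3)))/(-190) - 54)/(-453 + 307) = ((26*(-5 + 3))*(-1/190) - 54)/(-146) = ((26*(-2))*(-1/190) - 54)*(-1/146) = (-52*(-1/190) - 54)*(-1/146) = (26/95 - 54)*(-1/146) = -5104/95*(-1/146) = 2552/6935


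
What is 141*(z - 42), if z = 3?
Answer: -5499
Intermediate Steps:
141*(z - 42) = 141*(3 - 42) = 141*(-39) = -5499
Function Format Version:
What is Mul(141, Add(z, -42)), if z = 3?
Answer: -5499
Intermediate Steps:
Mul(141, Add(z, -42)) = Mul(141, Add(3, -42)) = Mul(141, -39) = -5499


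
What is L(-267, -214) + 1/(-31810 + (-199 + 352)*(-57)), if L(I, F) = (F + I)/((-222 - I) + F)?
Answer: 1499634/526903 ≈ 2.8461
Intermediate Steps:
L(I, F) = (F + I)/(-222 + F - I)
L(-267, -214) + 1/(-31810 + (-199 + 352)*(-57)) = (-214 - 267)/(-222 - 214 - 1*(-267)) + 1/(-31810 + (-199 + 352)*(-57)) = -481/(-222 - 214 + 267) + 1/(-31810 + 153*(-57)) = -481/(-169) + 1/(-31810 - 8721) = -1/169*(-481) + 1/(-40531) = 37/13 - 1/40531 = 1499634/526903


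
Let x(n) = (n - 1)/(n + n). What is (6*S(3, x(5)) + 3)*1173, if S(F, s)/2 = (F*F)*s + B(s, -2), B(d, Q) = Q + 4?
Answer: 411723/5 ≈ 82345.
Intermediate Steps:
x(n) = (-1 + n)/(2*n) (x(n) = (-1 + n)/((2*n)) = (-1 + n)*(1/(2*n)) = (-1 + n)/(2*n))
B(d, Q) = 4 + Q
S(F, s) = 4 + 2*s*F**2 (S(F, s) = 2*((F*F)*s + (4 - 2)) = 2*(F**2*s + 2) = 2*(s*F**2 + 2) = 2*(2 + s*F**2) = 4 + 2*s*F**2)
(6*S(3, x(5)) + 3)*1173 = (6*(4 + 2*((1/2)*(-1 + 5)/5)*3**2) + 3)*1173 = (6*(4 + 2*((1/2)*(1/5)*4)*9) + 3)*1173 = (6*(4 + 2*(2/5)*9) + 3)*1173 = (6*(4 + 36/5) + 3)*1173 = (6*(56/5) + 3)*1173 = (336/5 + 3)*1173 = (351/5)*1173 = 411723/5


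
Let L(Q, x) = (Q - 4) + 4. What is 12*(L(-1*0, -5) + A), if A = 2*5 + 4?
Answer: 168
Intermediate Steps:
L(Q, x) = Q (L(Q, x) = (-4 + Q) + 4 = Q)
A = 14 (A = 10 + 4 = 14)
12*(L(-1*0, -5) + A) = 12*(-1*0 + 14) = 12*(0 + 14) = 12*14 = 168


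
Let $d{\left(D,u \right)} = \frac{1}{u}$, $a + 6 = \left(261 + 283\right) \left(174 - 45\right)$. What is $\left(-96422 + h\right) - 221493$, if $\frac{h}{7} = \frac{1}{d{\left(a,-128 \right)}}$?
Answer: $-318811$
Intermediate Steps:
$a = 70170$ ($a = -6 + \left(261 + 283\right) \left(174 - 45\right) = -6 + 544 \cdot 129 = -6 + 70176 = 70170$)
$h = -896$ ($h = \frac{7}{\frac{1}{-128}} = \frac{7}{- \frac{1}{128}} = 7 \left(-128\right) = -896$)
$\left(-96422 + h\right) - 221493 = \left(-96422 - 896\right) - 221493 = -97318 - 221493 = -318811$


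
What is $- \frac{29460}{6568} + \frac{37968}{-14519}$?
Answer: $- \frac{169275891}{23840198} \approx -7.1004$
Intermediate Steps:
$- \frac{29460}{6568} + \frac{37968}{-14519} = \left(-29460\right) \frac{1}{6568} + 37968 \left(- \frac{1}{14519}\right) = - \frac{7365}{1642} - \frac{37968}{14519} = - \frac{169275891}{23840198}$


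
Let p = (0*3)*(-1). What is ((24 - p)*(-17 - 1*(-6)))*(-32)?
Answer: 8448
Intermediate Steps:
p = 0 (p = 0*(-1) = 0)
((24 - p)*(-17 - 1*(-6)))*(-32) = ((24 - 1*0)*(-17 - 1*(-6)))*(-32) = ((24 + 0)*(-17 + 6))*(-32) = (24*(-11))*(-32) = -264*(-32) = 8448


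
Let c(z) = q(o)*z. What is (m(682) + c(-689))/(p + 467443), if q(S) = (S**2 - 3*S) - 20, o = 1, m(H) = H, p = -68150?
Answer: 15840/399293 ≈ 0.039670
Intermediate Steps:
q(S) = -20 + S**2 - 3*S
c(z) = -22*z (c(z) = (-20 + 1**2 - 3*1)*z = (-20 + 1 - 3)*z = -22*z)
(m(682) + c(-689))/(p + 467443) = (682 - 22*(-689))/(-68150 + 467443) = (682 + 15158)/399293 = 15840*(1/399293) = 15840/399293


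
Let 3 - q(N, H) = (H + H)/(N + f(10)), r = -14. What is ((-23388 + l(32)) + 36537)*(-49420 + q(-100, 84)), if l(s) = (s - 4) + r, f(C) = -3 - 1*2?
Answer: -3252274551/5 ≈ -6.5046e+8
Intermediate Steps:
f(C) = -5 (f(C) = -3 - 2 = -5)
l(s) = -18 + s (l(s) = (s - 4) - 14 = (-4 + s) - 14 = -18 + s)
q(N, H) = 3 - 2*H/(-5 + N) (q(N, H) = 3 - (H + H)/(N - 5) = 3 - 2*H/(-5 + N))
((-23388 + l(32)) + 36537)*(-49420 + q(-100, 84)) = ((-23388 + (-18 + 32)) + 36537)*(-49420 + (-15 - 2*84 + 3*(-100))/(-5 - 100)) = ((-23388 + 14) + 36537)*(-49420 + (-15 - 168 - 300)/(-105)) = (-23374 + 36537)*(-49420 - 1/105*(-483)) = 13163*(-49420 + 23/5) = 13163*(-247077/5) = -3252274551/5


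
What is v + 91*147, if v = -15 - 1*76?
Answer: 13286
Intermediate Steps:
v = -91 (v = -15 - 76 = -91)
v + 91*147 = -91 + 91*147 = -91 + 13377 = 13286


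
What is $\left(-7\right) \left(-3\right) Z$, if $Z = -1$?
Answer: $-21$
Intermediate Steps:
$\left(-7\right) \left(-3\right) Z = \left(-7\right) \left(-3\right) \left(-1\right) = 21 \left(-1\right) = -21$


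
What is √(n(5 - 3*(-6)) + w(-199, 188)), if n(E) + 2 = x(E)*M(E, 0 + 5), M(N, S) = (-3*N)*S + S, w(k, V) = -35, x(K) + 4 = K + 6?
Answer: I*√8537 ≈ 92.396*I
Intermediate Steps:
x(K) = 2 + K (x(K) = -4 + (K + 6) = -4 + (6 + K) = 2 + K)
M(N, S) = S - 3*N*S (M(N, S) = -3*N*S + S = S - 3*N*S)
n(E) = -2 + (2 + E)*(5 - 15*E) (n(E) = -2 + (2 + E)*((0 + 5)*(1 - 3*E)) = -2 + (2 + E)*(5*(1 - 3*E)) = -2 + (2 + E)*(5 - 15*E))
√(n(5 - 3*(-6)) + w(-199, 188)) = √((8 - 25*(5 - 3*(-6)) - 15*(5 - 3*(-6))²) - 35) = √((8 - 25*(5 + 18) - 15*(5 + 18)²) - 35) = √((8 - 25*23 - 15*23²) - 35) = √((8 - 575 - 15*529) - 35) = √((8 - 575 - 7935) - 35) = √(-8502 - 35) = √(-8537) = I*√8537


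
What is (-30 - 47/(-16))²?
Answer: 187489/256 ≈ 732.38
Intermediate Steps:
(-30 - 47/(-16))² = (-30 - 47*(-1/16))² = (-30 + 47/16)² = (-433/16)² = 187489/256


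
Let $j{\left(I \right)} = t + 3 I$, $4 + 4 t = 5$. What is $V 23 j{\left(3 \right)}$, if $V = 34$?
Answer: $\frac{14467}{2} \approx 7233.5$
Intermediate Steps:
$t = \frac{1}{4}$ ($t = -1 + \frac{1}{4} \cdot 5 = -1 + \frac{5}{4} = \frac{1}{4} \approx 0.25$)
$j{\left(I \right)} = \frac{1}{4} + 3 I$
$V 23 j{\left(3 \right)} = 34 \cdot 23 \left(\frac{1}{4} + 3 \cdot 3\right) = 782 \left(\frac{1}{4} + 9\right) = 782 \cdot \frac{37}{4} = \frac{14467}{2}$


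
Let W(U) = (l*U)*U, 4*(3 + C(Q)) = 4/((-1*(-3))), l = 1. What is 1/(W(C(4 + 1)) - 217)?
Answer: -9/1889 ≈ -0.0047644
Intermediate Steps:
C(Q) = -8/3 (C(Q) = -3 + (4/((-1*(-3))))/4 = -3 + (4/3)/4 = -3 + (4*(⅓))/4 = -3 + (¼)*(4/3) = -3 + ⅓ = -8/3)
W(U) = U² (W(U) = (1*U)*U = U*U = U²)
1/(W(C(4 + 1)) - 217) = 1/((-8/3)² - 217) = 1/(64/9 - 217) = 1/(-1889/9) = -9/1889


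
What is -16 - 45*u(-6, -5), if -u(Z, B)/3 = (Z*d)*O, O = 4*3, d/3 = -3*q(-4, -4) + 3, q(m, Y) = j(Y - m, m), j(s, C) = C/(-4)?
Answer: -16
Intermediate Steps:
j(s, C) = -C/4 (j(s, C) = C*(-1/4) = -C/4)
q(m, Y) = -m/4
d = 0 (d = 3*(-(-3)*(-4)/4 + 3) = 3*(-3*1 + 3) = 3*(-3 + 3) = 3*0 = 0)
O = 12
u(Z, B) = 0 (u(Z, B) = -3*Z*0*12 = -0*12 = -3*0 = 0)
-16 - 45*u(-6, -5) = -16 - 45*0 = -16 + 0 = -16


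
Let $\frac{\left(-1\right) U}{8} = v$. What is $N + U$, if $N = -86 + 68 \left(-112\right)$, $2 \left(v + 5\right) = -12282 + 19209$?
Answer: $-35370$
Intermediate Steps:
$v = \frac{6917}{2}$ ($v = -5 + \frac{-12282 + 19209}{2} = -5 + \frac{1}{2} \cdot 6927 = -5 + \frac{6927}{2} = \frac{6917}{2} \approx 3458.5$)
$N = -7702$ ($N = -86 - 7616 = -7702$)
$U = -27668$ ($U = \left(-8\right) \frac{6917}{2} = -27668$)
$N + U = -7702 - 27668 = -35370$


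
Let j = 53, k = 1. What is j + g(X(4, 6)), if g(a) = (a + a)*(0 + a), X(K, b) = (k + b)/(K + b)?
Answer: 2699/50 ≈ 53.980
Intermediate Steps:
X(K, b) = (1 + b)/(K + b)
g(a) = 2*a² (g(a) = (2*a)*a = 2*a²)
j + g(X(4, 6)) = 53 + 2*((1 + 6)/(4 + 6))² = 53 + 2*(7/10)² = 53 + 2*(49/100) = 53 + 49/50 = 2699/50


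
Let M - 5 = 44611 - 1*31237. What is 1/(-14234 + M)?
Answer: -1/855 ≈ -0.0011696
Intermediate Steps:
M = 13379 (M = 5 + (44611 - 1*31237) = 5 + (44611 - 31237) = 5 + 13374 = 13379)
1/(-14234 + M) = 1/(-14234 + 13379) = 1/(-855) = -1/855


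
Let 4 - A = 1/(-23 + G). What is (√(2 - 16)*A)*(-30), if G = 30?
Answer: -810*I*√14/7 ≈ -432.96*I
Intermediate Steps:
A = 27/7 (A = 4 - 1/(-23 + 30) = 4 - 1/7 = 4 - 1*⅐ = 4 - ⅐ = 27/7 ≈ 3.8571)
(√(2 - 16)*A)*(-30) = (√(2 - 16)*(27/7))*(-30) = (√(-14)*(27/7))*(-30) = ((I*√14)*(27/7))*(-30) = (27*I*√14/7)*(-30) = -810*I*√14/7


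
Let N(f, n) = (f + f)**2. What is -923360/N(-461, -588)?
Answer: -230840/212521 ≈ -1.0862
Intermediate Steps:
N(f, n) = 4*f**2 (N(f, n) = (2*f)**2 = 4*f**2)
-923360/N(-461, -588) = -923360/(4*(-461)**2) = -923360/(4*212521) = -923360/850084 = -923360*1/850084 = -230840/212521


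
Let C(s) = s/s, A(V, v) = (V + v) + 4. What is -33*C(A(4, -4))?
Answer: -33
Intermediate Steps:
A(V, v) = 4 + V + v
C(s) = 1
-33*C(A(4, -4)) = -33*1 = -33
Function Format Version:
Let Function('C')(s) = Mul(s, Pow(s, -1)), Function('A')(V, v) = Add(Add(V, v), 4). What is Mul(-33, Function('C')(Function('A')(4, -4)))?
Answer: -33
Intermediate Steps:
Function('A')(V, v) = Add(4, V, v)
Function('C')(s) = 1
Mul(-33, Function('C')(Function('A')(4, -4))) = Mul(-33, 1) = -33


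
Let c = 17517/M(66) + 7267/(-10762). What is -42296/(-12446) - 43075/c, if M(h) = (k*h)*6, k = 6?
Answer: -1141783417458004/177616411721 ≈ -6428.4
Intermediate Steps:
M(h) = 36*h (M(h) = (6*h)*6 = 36*h)
c = 28541927/4261752 (c = 17517/((36*66)) + 7267/(-10762) = 17517/2376 + 7267*(-1/10762) = 17517*(1/2376) - 7267/10762 = 5839/792 - 7267/10762 = 28541927/4261752 ≈ 6.6972)
-42296/(-12446) - 43075/c = -42296/(-12446) - 43075/28541927/4261752 = -42296*(-1/12446) - 43075*4261752/28541927 = 21148/6223 - 183574967400/28541927 = -1141783417458004/177616411721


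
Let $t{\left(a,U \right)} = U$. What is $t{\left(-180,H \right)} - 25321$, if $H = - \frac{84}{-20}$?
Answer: $- \frac{126584}{5} \approx -25317.0$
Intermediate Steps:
$H = \frac{21}{5}$ ($H = \left(-84\right) \left(- \frac{1}{20}\right) = \frac{21}{5} \approx 4.2$)
$t{\left(-180,H \right)} - 25321 = \frac{21}{5} - 25321 = - \frac{126584}{5}$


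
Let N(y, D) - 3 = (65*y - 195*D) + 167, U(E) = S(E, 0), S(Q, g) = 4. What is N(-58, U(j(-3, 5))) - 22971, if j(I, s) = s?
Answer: -27351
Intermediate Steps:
U(E) = 4
N(y, D) = 170 - 195*D + 65*y (N(y, D) = 3 + ((65*y - 195*D) + 167) = 3 + ((-195*D + 65*y) + 167) = 3 + (167 - 195*D + 65*y) = 170 - 195*D + 65*y)
N(-58, U(j(-3, 5))) - 22971 = (170 - 195*4 + 65*(-58)) - 22971 = (170 - 780 - 3770) - 22971 = -4380 - 22971 = -27351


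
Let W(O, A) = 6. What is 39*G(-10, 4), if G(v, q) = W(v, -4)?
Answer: 234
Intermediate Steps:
G(v, q) = 6
39*G(-10, 4) = 39*6 = 234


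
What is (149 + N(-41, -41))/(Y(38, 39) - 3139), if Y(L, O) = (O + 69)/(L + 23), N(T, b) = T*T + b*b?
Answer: -214171/191371 ≈ -1.1191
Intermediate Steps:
N(T, b) = T² + b²
Y(L, O) = (69 + O)/(23 + L)
(149 + N(-41, -41))/(Y(38, 39) - 3139) = (149 + ((-41)² + (-41)²))/((69 + 39)/(23 + 38) - 3139) = (149 + (1681 + 1681))/(108/61 - 3139) = (149 + 3362)/((1/61)*108 - 3139) = 3511/(108/61 - 3139) = 3511/(-191371/61) = 3511*(-61/191371) = -214171/191371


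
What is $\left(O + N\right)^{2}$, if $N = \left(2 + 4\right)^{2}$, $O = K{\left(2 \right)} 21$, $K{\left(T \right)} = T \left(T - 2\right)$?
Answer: $1296$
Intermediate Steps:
$K{\left(T \right)} = T \left(-2 + T\right)$
$O = 0$ ($O = 2 \left(-2 + 2\right) 21 = 2 \cdot 0 \cdot 21 = 0 \cdot 21 = 0$)
$N = 36$ ($N = 6^{2} = 36$)
$\left(O + N\right)^{2} = \left(0 + 36\right)^{2} = 36^{2} = 1296$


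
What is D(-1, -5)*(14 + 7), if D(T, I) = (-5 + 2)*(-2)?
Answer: 126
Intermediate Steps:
D(T, I) = 6 (D(T, I) = -3*(-2) = 6)
D(-1, -5)*(14 + 7) = 6*(14 + 7) = 6*21 = 126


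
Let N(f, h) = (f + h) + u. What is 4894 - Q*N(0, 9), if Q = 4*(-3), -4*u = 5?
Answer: 4987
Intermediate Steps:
u = -5/4 (u = -1/4*5 = -5/4 ≈ -1.2500)
Q = -12
N(f, h) = -5/4 + f + h (N(f, h) = (f + h) - 5/4 = -5/4 + f + h)
4894 - Q*N(0, 9) = 4894 - (-12)*(-5/4 + 0 + 9) = 4894 - (-12)*31/4 = 4894 - 1*(-93) = 4894 + 93 = 4987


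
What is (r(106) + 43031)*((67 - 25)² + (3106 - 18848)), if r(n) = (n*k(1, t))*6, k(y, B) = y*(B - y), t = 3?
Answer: -619267334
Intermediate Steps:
r(n) = 12*n (r(n) = (n*(1*(3 - 1*1)))*6 = (n*(1*(3 - 1)))*6 = (n*(1*2))*6 = (n*2)*6 = (2*n)*6 = 12*n)
(r(106) + 43031)*((67 - 25)² + (3106 - 18848)) = (12*106 + 43031)*((67 - 25)² + (3106 - 18848)) = (1272 + 43031)*(42² - 15742) = 44303*(1764 - 15742) = 44303*(-13978) = -619267334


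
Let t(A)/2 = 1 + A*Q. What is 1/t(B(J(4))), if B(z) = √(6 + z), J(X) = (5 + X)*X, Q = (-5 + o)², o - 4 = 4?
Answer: -1/6802 + 9*√42/6802 ≈ 0.0084279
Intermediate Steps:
o = 8 (o = 4 + 4 = 8)
Q = 9 (Q = (-5 + 8)² = 3² = 9)
J(X) = X*(5 + X)
t(A) = 2 + 18*A (t(A) = 2*(1 + A*9) = 2*(1 + 9*A) = 2 + 18*A)
1/t(B(J(4))) = 1/(2 + 18*√(6 + 4*(5 + 4))) = 1/(2 + 18*√(6 + 4*9)) = 1/(2 + 18*√(6 + 36)) = 1/(2 + 18*√42)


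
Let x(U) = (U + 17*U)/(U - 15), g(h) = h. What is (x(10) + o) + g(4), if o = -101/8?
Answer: -357/8 ≈ -44.625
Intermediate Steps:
x(U) = 18*U/(-15 + U) (x(U) = (18*U)/(-15 + U) = 18*U/(-15 + U))
o = -101/8 (o = -101*⅛ = -101/8 ≈ -12.625)
(x(10) + o) + g(4) = (18*10/(-15 + 10) - 101/8) + 4 = (18*10/(-5) - 101/8) + 4 = (18*10*(-⅕) - 101/8) + 4 = (-36 - 101/8) + 4 = -389/8 + 4 = -357/8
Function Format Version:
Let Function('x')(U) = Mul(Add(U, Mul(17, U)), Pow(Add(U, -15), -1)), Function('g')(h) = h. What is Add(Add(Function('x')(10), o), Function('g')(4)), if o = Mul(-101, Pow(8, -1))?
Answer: Rational(-357, 8) ≈ -44.625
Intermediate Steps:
Function('x')(U) = Mul(18, U, Pow(Add(-15, U), -1)) (Function('x')(U) = Mul(Mul(18, U), Pow(Add(-15, U), -1)) = Mul(18, U, Pow(Add(-15, U), -1)))
o = Rational(-101, 8) (o = Mul(-101, Rational(1, 8)) = Rational(-101, 8) ≈ -12.625)
Add(Add(Function('x')(10), o), Function('g')(4)) = Add(Add(Mul(18, 10, Pow(Add(-15, 10), -1)), Rational(-101, 8)), 4) = Add(Add(Mul(18, 10, Pow(-5, -1)), Rational(-101, 8)), 4) = Add(Add(Mul(18, 10, Rational(-1, 5)), Rational(-101, 8)), 4) = Add(Add(-36, Rational(-101, 8)), 4) = Add(Rational(-389, 8), 4) = Rational(-357, 8)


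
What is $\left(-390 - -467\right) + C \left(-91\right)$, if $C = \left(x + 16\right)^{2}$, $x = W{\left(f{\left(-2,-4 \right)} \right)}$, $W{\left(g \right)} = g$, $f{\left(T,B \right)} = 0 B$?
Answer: $-23219$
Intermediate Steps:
$f{\left(T,B \right)} = 0$
$x = 0$
$C = 256$ ($C = \left(0 + 16\right)^{2} = 16^{2} = 256$)
$\left(-390 - -467\right) + C \left(-91\right) = \left(-390 - -467\right) + 256 \left(-91\right) = \left(-390 + 467\right) - 23296 = 77 - 23296 = -23219$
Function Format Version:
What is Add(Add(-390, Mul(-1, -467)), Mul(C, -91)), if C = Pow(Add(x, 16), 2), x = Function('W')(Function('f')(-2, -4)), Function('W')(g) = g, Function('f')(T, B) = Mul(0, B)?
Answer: -23219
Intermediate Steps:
Function('f')(T, B) = 0
x = 0
C = 256 (C = Pow(Add(0, 16), 2) = Pow(16, 2) = 256)
Add(Add(-390, Mul(-1, -467)), Mul(C, -91)) = Add(Add(-390, Mul(-1, -467)), Mul(256, -91)) = Add(Add(-390, 467), -23296) = Add(77, -23296) = -23219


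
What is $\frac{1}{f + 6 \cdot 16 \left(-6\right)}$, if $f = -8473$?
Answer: $- \frac{1}{9049} \approx -0.00011051$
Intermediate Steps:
$\frac{1}{f + 6 \cdot 16 \left(-6\right)} = \frac{1}{-8473 + 6 \cdot 16 \left(-6\right)} = \frac{1}{-8473 + 96 \left(-6\right)} = \frac{1}{-8473 - 576} = \frac{1}{-9049} = - \frac{1}{9049}$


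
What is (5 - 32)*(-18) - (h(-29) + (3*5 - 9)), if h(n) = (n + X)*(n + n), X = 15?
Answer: -332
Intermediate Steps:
h(n) = 2*n*(15 + n) (h(n) = (n + 15)*(n + n) = (15 + n)*(2*n) = 2*n*(15 + n))
(5 - 32)*(-18) - (h(-29) + (3*5 - 9)) = (5 - 32)*(-18) - (2*(-29)*(15 - 29) + (3*5 - 9)) = -27*(-18) - (2*(-29)*(-14) + (15 - 9)) = 486 - (812 + 6) = 486 - 1*818 = 486 - 818 = -332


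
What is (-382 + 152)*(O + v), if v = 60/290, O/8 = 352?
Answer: -18784100/29 ≈ -6.4773e+5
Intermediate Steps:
O = 2816 (O = 8*352 = 2816)
v = 6/29 (v = 60*(1/290) = 6/29 ≈ 0.20690)
(-382 + 152)*(O + v) = (-382 + 152)*(2816 + 6/29) = -230*81670/29 = -18784100/29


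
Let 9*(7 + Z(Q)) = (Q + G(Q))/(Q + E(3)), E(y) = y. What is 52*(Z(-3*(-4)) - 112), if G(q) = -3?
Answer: -92768/15 ≈ -6184.5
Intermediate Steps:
Z(Q) = -7 + (-3 + Q)/(9*(3 + Q)) (Z(Q) = -7 + ((Q - 3)/(Q + 3))/9 = -7 + ((-3 + Q)/(3 + Q))/9 = -7 + (-3 + Q)/(9*(3 + Q)))
52*(Z(-3*(-4)) - 112) = 52*(2*(-96 - (-93)*(-4))/(9*(3 - 3*(-4))) - 112) = 52*(2*(-96 - 31*12)/(9*(3 + 12)) - 112) = 52*((2/9)*(-96 - 372)/15 - 112) = 52*((2/9)*(1/15)*(-468) - 112) = 52*(-104/15 - 112) = 52*(-1784/15) = -92768/15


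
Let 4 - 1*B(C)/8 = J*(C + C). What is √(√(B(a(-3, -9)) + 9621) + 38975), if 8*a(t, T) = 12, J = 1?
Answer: √(38975 + √9629) ≈ 197.67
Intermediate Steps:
a(t, T) = 3/2 (a(t, T) = (⅛)*12 = 3/2)
B(C) = 32 - 16*C (B(C) = 32 - 8*(C + C) = 32 - 8*2*C = 32 - 16*C)
√(√(B(a(-3, -9)) + 9621) + 38975) = √(√((32 - 16*3/2) + 9621) + 38975) = √(√((32 - 24) + 9621) + 38975) = √(√(8 + 9621) + 38975) = √(√9629 + 38975) = √(38975 + √9629)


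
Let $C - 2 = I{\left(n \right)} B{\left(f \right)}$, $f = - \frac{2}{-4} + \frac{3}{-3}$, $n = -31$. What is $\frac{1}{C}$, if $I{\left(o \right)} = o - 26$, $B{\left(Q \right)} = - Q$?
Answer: $- \frac{2}{53} \approx -0.037736$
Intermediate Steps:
$f = - \frac{1}{2}$ ($f = \left(-2\right) \left(- \frac{1}{4}\right) + 3 \left(- \frac{1}{3}\right) = \frac{1}{2} - 1 = - \frac{1}{2} \approx -0.5$)
$I{\left(o \right)} = -26 + o$ ($I{\left(o \right)} = o - 26 = -26 + o$)
$C = - \frac{53}{2}$ ($C = 2 + \left(-26 - 31\right) \left(\left(-1\right) \left(- \frac{1}{2}\right)\right) = 2 - \frac{57}{2} = - \frac{53}{2} \approx -26.5$)
$\frac{1}{C} = \frac{1}{- \frac{53}{2}} = - \frac{2}{53}$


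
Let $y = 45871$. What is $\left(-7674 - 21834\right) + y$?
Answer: $16363$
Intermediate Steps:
$\left(-7674 - 21834\right) + y = \left(-7674 - 21834\right) + 45871 = -29508 + 45871 = 16363$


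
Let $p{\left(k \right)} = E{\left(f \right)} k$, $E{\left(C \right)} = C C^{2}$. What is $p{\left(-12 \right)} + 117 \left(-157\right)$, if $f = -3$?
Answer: $-18045$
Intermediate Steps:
$E{\left(C \right)} = C^{3}$
$p{\left(k \right)} = - 27 k$ ($p{\left(k \right)} = \left(-3\right)^{3} k = - 27 k$)
$p{\left(-12 \right)} + 117 \left(-157\right) = \left(-27\right) \left(-12\right) + 117 \left(-157\right) = 324 - 18369 = -18045$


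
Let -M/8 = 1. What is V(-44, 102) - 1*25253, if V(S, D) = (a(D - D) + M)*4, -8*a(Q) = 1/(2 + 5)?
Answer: -353991/14 ≈ -25285.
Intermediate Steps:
a(Q) = -1/56 (a(Q) = -1/(8*(2 + 5)) = -⅛/7 = -⅛*⅐ = -1/56)
M = -8 (M = -8*1 = -8)
V(S, D) = -449/14 (V(S, D) = (-1/56 - 8)*4 = -449/56*4 = -449/14)
V(-44, 102) - 1*25253 = -449/14 - 1*25253 = -449/14 - 25253 = -353991/14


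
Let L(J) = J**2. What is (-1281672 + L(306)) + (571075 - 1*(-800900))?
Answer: 183939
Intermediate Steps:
(-1281672 + L(306)) + (571075 - 1*(-800900)) = (-1281672 + 306**2) + (571075 - 1*(-800900)) = (-1281672 + 93636) + (571075 + 800900) = -1188036 + 1371975 = 183939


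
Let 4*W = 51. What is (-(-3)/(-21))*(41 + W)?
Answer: -215/28 ≈ -7.6786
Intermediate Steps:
W = 51/4 (W = (1/4)*51 = 51/4 ≈ 12.750)
(-(-3)/(-21))*(41 + W) = (-(-3)/(-21))*(41 + 51/4) = -(-3)*(-1)/21*(215/4) = -1*1/7*(215/4) = -1/7*215/4 = -215/28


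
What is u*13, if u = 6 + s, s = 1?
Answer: 91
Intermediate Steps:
u = 7 (u = 6 + 1 = 7)
u*13 = 7*13 = 91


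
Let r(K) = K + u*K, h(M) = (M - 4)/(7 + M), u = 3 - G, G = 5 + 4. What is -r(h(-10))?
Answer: 70/3 ≈ 23.333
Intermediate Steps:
G = 9
u = -6 (u = 3 - 1*9 = 3 - 9 = -6)
h(M) = (-4 + M)/(7 + M)
r(K) = -5*K (r(K) = K - 6*K = -5*K)
-r(h(-10)) = -(-5)*(-4 - 10)/(7 - 10) = -(-5)*-14/(-3) = -(-5)*(-⅓*(-14)) = -(-5)*14/3 = -1*(-70/3) = 70/3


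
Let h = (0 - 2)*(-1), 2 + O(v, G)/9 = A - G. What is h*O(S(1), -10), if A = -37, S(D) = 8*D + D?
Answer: -522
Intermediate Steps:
S(D) = 9*D
O(v, G) = -351 - 9*G (O(v, G) = -18 + 9*(-37 - G) = -18 + (-333 - 9*G) = -351 - 9*G)
h = 2 (h = -2*(-1) = 2)
h*O(S(1), -10) = 2*(-351 - 9*(-10)) = 2*(-351 + 90) = 2*(-261) = -522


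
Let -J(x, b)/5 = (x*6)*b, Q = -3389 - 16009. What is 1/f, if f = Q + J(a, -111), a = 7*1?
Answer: 1/3912 ≈ 0.00025562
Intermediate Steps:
a = 7
Q = -19398
J(x, b) = -30*b*x (J(x, b) = -5*x*6*b = -5*6*x*b = -30*b*x)
f = 3912 (f = -19398 - 30*(-111)*7 = -19398 + 23310 = 3912)
1/f = 1/3912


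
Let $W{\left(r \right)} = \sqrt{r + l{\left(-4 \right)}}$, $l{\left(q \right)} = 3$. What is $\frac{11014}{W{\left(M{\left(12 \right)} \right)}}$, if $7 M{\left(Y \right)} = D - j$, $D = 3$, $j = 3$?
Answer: $\frac{11014 \sqrt{3}}{3} \approx 6358.9$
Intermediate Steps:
$M{\left(Y \right)} = 0$ ($M{\left(Y \right)} = \frac{3 - 3}{7} = \frac{1}{7} \cdot 0 = 0$)
$W{\left(r \right)} = \sqrt{3 + r}$ ($W{\left(r \right)} = \sqrt{r + 3} = \sqrt{3 + r}$)
$\frac{11014}{W{\left(M{\left(12 \right)} \right)}} = \frac{11014}{\sqrt{3 + 0}} = \frac{11014}{\sqrt{3}} = 11014 \frac{\sqrt{3}}{3} = \frac{11014 \sqrt{3}}{3}$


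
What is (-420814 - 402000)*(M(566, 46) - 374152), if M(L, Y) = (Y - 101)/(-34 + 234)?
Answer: 6157154600037/20 ≈ 3.0786e+11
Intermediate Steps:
M(L, Y) = -101/200 + Y/200 (M(L, Y) = (-101 + Y)/200 = (-101 + Y)*(1/200) = -101/200 + Y/200)
(-420814 - 402000)*(M(566, 46) - 374152) = (-420814 - 402000)*((-101/200 + (1/200)*46) - 374152) = -822814*((-101/200 + 23/100) - 374152) = -822814*(-11/40 - 374152) = -822814*(-14966091/40) = 6157154600037/20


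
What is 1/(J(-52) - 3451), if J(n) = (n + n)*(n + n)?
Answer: 1/7365 ≈ 0.00013578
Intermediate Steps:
J(n) = 4*n² (J(n) = (2*n)*(2*n) = 4*n²)
1/(J(-52) - 3451) = 1/(4*(-52)² - 3451) = 1/(4*2704 - 3451) = 1/(10816 - 3451) = 1/7365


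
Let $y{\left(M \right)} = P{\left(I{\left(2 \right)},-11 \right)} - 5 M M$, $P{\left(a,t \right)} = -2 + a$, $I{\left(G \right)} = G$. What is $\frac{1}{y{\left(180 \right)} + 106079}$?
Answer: $- \frac{1}{55921} \approx -1.7882 \cdot 10^{-5}$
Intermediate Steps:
$y{\left(M \right)} = - 5 M^{2}$ ($y{\left(M \right)} = \left(-2 + 2\right) - 5 M M = 0 - 5 M^{2} = - 5 M^{2}$)
$\frac{1}{y{\left(180 \right)} + 106079} = \frac{1}{- 5 \cdot 180^{2} + 106079} = \frac{1}{\left(-5\right) 32400 + 106079} = \frac{1}{-162000 + 106079} = \frac{1}{-55921} = - \frac{1}{55921}$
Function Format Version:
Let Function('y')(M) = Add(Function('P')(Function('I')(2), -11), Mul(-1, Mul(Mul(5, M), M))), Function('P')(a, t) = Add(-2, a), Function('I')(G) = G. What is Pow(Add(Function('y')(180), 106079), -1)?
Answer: Rational(-1, 55921) ≈ -1.7882e-5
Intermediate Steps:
Function('y')(M) = Mul(-5, Pow(M, 2)) (Function('y')(M) = Add(Add(-2, 2), Mul(-1, Mul(Mul(5, M), M))) = Add(0, Mul(-1, Mul(5, Pow(M, 2)))) = Add(0, Mul(-5, Pow(M, 2))) = Mul(-5, Pow(M, 2)))
Pow(Add(Function('y')(180), 106079), -1) = Pow(Add(Mul(-5, Pow(180, 2)), 106079), -1) = Pow(Add(Mul(-5, 32400), 106079), -1) = Pow(Add(-162000, 106079), -1) = Pow(-55921, -1) = Rational(-1, 55921)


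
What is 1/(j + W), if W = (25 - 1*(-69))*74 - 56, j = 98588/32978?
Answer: 16489/113823394 ≈ 0.00014486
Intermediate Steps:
j = 49294/16489 (j = 98588*(1/32978) = 49294/16489 ≈ 2.9895)
W = 6900 (W = (25 + 69)*74 - 56 = 94*74 - 56 = 6956 - 56 = 6900)
1/(j + W) = 1/(49294/16489 + 6900) = 1/(113823394/16489) = 16489/113823394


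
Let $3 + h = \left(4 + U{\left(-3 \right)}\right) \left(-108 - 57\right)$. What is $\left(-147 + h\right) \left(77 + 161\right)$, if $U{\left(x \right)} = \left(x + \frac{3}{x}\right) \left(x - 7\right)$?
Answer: $-1763580$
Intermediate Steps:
$U{\left(x \right)} = \left(-7 + x\right) \left(x + \frac{3}{x}\right)$ ($U{\left(x \right)} = \left(x + \frac{3}{x}\right) \left(-7 + x\right) = \left(-7 + x\right) \left(x + \frac{3}{x}\right)$)
$h = -7263$ ($h = -3 + \left(4 + \left(3 + \left(-3\right)^{2} - \frac{21}{-3} - -21\right)\right) \left(-108 - 57\right) = -3 + \left(4 + \left(3 + 9 - -7 + 21\right)\right) \left(-165\right) = -3 + \left(4 + \left(3 + 9 + 7 + 21\right)\right) \left(-165\right) = -3 + \left(4 + 40\right) \left(-165\right) = -3 + 44 \left(-165\right) = -3 - 7260 = -7263$)
$\left(-147 + h\right) \left(77 + 161\right) = \left(-147 - 7263\right) \left(77 + 161\right) = \left(-7410\right) 238 = -1763580$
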